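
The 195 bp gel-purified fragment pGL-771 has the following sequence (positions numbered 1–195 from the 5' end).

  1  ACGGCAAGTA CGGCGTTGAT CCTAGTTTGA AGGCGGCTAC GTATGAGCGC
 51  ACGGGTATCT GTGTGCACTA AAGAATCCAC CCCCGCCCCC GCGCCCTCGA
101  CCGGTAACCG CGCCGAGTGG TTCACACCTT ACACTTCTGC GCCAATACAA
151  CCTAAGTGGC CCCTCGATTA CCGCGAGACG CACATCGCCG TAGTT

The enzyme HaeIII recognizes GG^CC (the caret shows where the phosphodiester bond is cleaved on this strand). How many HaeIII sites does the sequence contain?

GGCC occurs starting at position 158.
HaeIII cuts at 1 site.

1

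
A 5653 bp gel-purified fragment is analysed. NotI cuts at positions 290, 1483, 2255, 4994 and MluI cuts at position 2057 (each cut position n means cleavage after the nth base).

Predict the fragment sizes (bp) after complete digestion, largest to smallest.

Combined cut positions (sorted): 290, 1483, 2057, 2255, 4994.
Linear molecule, 5 cuts → 6 fragments:
  290 − 0 = 290 bp
  1483 − 290 = 1193 bp
  2057 − 1483 = 574 bp
  2255 − 2057 = 198 bp
  4994 − 2255 = 2739 bp
  5653 − 4994 = 659 bp
Sorted largest to smallest: 2739, 1193, 659, 574, 290, 198 bp.

2739, 1193, 659, 574, 290, 198 bp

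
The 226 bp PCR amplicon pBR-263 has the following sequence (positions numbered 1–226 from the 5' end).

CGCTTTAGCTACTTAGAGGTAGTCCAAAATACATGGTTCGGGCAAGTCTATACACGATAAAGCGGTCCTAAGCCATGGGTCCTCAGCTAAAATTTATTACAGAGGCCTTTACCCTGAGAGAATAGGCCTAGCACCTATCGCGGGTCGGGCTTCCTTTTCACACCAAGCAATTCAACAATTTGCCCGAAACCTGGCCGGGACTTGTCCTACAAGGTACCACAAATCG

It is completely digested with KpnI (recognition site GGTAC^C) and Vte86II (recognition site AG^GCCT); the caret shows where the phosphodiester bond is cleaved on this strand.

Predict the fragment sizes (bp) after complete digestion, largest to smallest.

The KpnI site (GGTACC) starts at position 213.
KpnI cuts after base 5 of each site (before the last base), so after position 217.
Vte86II sites (AGGCCT) start at positions 103, 124.
Vte86II cuts after base 2 of each site, so after positions 104, 125.
Combined cut positions: 104, 125, 217.
Linear molecule, 3 cuts → 4 fragments:
  1–104 → 104 bp
  105–125 → 21 bp
  126–217 → 92 bp
  218–226 → 9 bp
Sorted largest to smallest: 104, 92, 21, 9 bp.

104, 92, 21, 9 bp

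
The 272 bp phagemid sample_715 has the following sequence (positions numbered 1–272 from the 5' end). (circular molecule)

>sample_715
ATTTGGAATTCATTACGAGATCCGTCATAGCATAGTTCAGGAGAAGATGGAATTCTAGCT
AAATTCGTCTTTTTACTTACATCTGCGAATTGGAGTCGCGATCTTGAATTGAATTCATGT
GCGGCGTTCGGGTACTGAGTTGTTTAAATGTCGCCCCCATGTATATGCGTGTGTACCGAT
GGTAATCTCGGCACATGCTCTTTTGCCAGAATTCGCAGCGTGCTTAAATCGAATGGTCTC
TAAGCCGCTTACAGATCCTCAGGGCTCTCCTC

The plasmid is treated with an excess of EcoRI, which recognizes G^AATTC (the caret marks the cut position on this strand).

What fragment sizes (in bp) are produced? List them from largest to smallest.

EcoRI sites (GAATTC) start at positions 6, 50, 111, 209.
EcoRI cuts after the first base of each site, so after positions 6, 50, 111, 209.
Circular molecule, 4 cuts → 4 fragments:
  7–50 → 44 bp
  51–111 → 61 bp
  112–209 → 98 bp
  210–272 then 1–6 → 63 + 6 = 69 bp
Sorted largest to smallest: 98, 69, 61, 44 bp.

98, 69, 61, 44 bp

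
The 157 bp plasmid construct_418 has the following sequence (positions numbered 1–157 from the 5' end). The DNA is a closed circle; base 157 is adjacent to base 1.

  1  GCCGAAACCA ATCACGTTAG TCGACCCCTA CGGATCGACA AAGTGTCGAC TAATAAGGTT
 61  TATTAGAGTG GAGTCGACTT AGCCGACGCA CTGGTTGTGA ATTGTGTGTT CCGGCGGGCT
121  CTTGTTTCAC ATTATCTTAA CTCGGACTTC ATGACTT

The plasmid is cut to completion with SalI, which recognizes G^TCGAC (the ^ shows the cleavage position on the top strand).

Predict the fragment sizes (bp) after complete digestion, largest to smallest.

SalI sites (GTCGAC) start at positions 20, 45, 73.
SalI cuts after the first base of each site, so after positions 20, 45, 73.
Circular molecule, 3 cuts → 3 fragments:
  21–45 → 25 bp
  46–73 → 28 bp
  74–157 then 1–20 → 84 + 20 = 104 bp
Sorted largest to smallest: 104, 28, 25 bp.

104, 28, 25 bp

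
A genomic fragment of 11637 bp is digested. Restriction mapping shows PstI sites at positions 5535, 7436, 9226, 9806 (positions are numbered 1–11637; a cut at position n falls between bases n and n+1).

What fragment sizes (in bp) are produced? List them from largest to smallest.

5535, 1901, 1831, 1790, 580 bp

Linear molecule, 4 cuts → 5 fragments:
  5535 − 0 = 5535 bp
  7436 − 5535 = 1901 bp
  9226 − 7436 = 1790 bp
  9806 − 9226 = 580 bp
  11637 − 9806 = 1831 bp
Sorted largest to smallest: 5535, 1901, 1831, 1790, 580 bp.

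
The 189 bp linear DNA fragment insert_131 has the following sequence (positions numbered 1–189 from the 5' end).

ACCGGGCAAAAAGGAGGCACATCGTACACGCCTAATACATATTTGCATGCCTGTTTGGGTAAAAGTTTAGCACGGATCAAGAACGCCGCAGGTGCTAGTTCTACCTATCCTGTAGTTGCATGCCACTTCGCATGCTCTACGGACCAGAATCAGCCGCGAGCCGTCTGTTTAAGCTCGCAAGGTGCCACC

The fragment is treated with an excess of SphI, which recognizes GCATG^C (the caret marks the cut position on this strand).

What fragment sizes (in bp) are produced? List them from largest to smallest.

73, 55, 49, 12 bp

SphI sites (GCATGC) start at positions 45, 118, 130.
SphI cuts after base 5 of each site (before the last base), so after positions 49, 122, 134.
Linear molecule, 3 cuts → 4 fragments:
  1–49 → 49 bp
  50–122 → 73 bp
  123–134 → 12 bp
  135–189 → 55 bp
Sorted largest to smallest: 73, 55, 49, 12 bp.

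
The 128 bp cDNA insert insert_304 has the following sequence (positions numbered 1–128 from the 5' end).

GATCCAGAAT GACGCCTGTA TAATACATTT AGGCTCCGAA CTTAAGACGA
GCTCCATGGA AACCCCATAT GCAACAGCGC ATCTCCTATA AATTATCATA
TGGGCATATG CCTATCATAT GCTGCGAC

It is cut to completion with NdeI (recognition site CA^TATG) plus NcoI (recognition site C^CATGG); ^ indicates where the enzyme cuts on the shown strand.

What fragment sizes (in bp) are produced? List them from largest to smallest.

54, 31, 13, 11, 11, 8 bp

NdeI sites (CATATG) start at positions 66, 97, 105, 116.
NdeI cuts after base 2 of each site, so after positions 67, 98, 106, 117.
The NcoI site (CCATGG) starts at position 54.
NcoI cuts after the first base of each site, so after position 54.
Combined cut positions: 54, 67, 98, 106, 117.
Linear molecule, 5 cuts → 6 fragments:
  1–54 → 54 bp
  55–67 → 13 bp
  68–98 → 31 bp
  99–106 → 8 bp
  107–117 → 11 bp
  118–128 → 11 bp
Sorted largest to smallest: 54, 31, 13, 11, 11, 8 bp.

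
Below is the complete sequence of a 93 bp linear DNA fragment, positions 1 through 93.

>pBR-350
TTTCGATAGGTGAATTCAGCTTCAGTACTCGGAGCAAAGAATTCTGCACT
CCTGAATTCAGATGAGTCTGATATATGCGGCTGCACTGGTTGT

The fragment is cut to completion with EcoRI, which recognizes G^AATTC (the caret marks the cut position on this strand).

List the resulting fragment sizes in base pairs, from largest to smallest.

EcoRI sites (GAATTC) start at positions 12, 39, 54.
EcoRI cuts after the first base of each site, so after positions 12, 39, 54.
Linear molecule, 3 cuts → 4 fragments:
  1–12 → 12 bp
  13–39 → 27 bp
  40–54 → 15 bp
  55–93 → 39 bp
Sorted largest to smallest: 39, 27, 15, 12 bp.

39, 27, 15, 12 bp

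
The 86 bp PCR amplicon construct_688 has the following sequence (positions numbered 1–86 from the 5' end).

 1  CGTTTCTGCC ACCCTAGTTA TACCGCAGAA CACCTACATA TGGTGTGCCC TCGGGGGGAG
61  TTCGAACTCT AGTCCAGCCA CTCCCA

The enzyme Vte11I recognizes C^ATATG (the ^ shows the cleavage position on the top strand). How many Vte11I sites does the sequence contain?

1

CATATG occurs starting at position 37.
Vte11I cuts at 1 site.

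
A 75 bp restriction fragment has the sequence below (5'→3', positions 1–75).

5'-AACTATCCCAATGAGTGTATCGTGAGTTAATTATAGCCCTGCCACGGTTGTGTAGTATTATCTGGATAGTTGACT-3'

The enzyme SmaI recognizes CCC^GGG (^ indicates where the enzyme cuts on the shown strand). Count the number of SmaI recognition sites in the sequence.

No occurrence of CCCGGG is present in the sequence.
SmaI does not cut: 0 sites.

0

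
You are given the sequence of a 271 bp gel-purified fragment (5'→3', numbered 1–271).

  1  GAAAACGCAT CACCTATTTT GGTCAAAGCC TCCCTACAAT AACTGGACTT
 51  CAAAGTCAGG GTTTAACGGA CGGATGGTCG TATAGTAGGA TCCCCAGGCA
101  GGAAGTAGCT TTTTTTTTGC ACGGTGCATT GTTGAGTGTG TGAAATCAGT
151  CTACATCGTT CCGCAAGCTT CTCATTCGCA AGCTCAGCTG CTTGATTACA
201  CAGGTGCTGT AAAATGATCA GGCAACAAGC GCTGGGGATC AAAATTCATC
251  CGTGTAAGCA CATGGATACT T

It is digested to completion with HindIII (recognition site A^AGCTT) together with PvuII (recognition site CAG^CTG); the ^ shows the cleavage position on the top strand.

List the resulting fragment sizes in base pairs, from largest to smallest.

165, 84, 22 bp

The HindIII site (AAGCTT) starts at position 165.
HindIII cuts after the first base of each site, so after position 165.
The PvuII site (CAGCTG) starts at position 185.
PvuII cuts after base 3 of each site, so after position 187.
Combined cut positions: 165, 187.
Linear molecule, 2 cuts → 3 fragments:
  1–165 → 165 bp
  166–187 → 22 bp
  188–271 → 84 bp
Sorted largest to smallest: 165, 84, 22 bp.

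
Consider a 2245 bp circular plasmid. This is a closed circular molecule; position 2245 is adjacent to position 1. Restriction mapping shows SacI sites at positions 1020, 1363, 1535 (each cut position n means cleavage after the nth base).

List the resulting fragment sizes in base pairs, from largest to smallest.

1730, 343, 172 bp

Circular molecule, 3 cuts → 3 fragments:
  1363 − 1020 = 343 bp
  1535 − 1363 = 172 bp
  wrap: 2245 − 1535 + 1020 = 1730 bp
Sorted largest to smallest: 1730, 343, 172 bp.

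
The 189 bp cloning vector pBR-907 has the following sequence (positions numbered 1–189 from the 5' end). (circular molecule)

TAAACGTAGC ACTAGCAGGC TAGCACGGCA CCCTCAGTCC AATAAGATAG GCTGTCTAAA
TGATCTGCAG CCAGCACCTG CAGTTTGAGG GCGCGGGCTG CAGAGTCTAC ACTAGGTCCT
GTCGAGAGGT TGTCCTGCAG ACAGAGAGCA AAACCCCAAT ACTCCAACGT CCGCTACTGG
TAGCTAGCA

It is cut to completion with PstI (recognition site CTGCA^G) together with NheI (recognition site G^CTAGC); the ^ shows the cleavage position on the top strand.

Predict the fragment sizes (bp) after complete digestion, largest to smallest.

PstI sites (CTGCAG) start at positions 65, 78, 98, 135.
PstI cuts after base 5 of each site (before the last base), so after positions 69, 82, 102, 139.
NheI sites (GCTAGC) start at positions 19, 183.
NheI cuts after the first base of each site, so after positions 19, 183.
Combined cut positions: 19, 69, 82, 102, 139, 183.
Circular molecule, 6 cuts → 6 fragments:
  20–69 → 50 bp
  70–82 → 13 bp
  83–102 → 20 bp
  103–139 → 37 bp
  140–183 → 44 bp
  184–189 then 1–19 → 6 + 19 = 25 bp
Sorted largest to smallest: 50, 44, 37, 25, 20, 13 bp.

50, 44, 37, 25, 20, 13 bp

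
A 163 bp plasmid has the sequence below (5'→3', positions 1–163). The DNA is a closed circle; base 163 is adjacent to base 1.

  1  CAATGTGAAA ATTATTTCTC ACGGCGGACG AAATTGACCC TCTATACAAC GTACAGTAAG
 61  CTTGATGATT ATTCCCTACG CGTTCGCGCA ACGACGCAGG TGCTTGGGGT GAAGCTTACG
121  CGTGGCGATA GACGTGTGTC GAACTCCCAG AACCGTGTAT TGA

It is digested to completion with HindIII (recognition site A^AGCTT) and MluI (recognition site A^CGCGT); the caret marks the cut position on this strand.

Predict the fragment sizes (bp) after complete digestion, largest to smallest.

HindIII sites (AAGCTT) start at positions 58, 112.
HindIII cuts after the first base of each site, so after positions 58, 112.
MluI sites (ACGCGT) start at positions 78, 118.
MluI cuts after the first base of each site, so after positions 78, 118.
Combined cut positions: 58, 78, 112, 118.
Circular molecule, 4 cuts → 4 fragments:
  59–78 → 20 bp
  79–112 → 34 bp
  113–118 → 6 bp
  119–163 then 1–58 → 45 + 58 = 103 bp
Sorted largest to smallest: 103, 34, 20, 6 bp.

103, 34, 20, 6 bp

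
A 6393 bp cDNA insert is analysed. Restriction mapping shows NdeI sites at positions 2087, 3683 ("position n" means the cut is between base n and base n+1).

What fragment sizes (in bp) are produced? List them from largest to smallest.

Linear molecule, 2 cuts → 3 fragments:
  2087 − 0 = 2087 bp
  3683 − 2087 = 1596 bp
  6393 − 3683 = 2710 bp
Sorted largest to smallest: 2710, 2087, 1596 bp.

2710, 2087, 1596 bp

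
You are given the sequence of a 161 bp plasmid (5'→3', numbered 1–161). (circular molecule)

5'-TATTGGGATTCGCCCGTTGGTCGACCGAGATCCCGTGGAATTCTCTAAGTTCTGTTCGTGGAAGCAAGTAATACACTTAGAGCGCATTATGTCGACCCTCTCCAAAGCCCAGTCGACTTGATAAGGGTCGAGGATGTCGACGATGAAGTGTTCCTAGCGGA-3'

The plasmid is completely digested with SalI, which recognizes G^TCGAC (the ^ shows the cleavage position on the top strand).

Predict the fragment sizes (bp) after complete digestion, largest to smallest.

SalI sites (GTCGAC) start at positions 20, 91, 112, 136.
SalI cuts after the first base of each site, so after positions 20, 91, 112, 136.
Circular molecule, 4 cuts → 4 fragments:
  21–91 → 71 bp
  92–112 → 21 bp
  113–136 → 24 bp
  137–161 then 1–20 → 25 + 20 = 45 bp
Sorted largest to smallest: 71, 45, 24, 21 bp.

71, 45, 24, 21 bp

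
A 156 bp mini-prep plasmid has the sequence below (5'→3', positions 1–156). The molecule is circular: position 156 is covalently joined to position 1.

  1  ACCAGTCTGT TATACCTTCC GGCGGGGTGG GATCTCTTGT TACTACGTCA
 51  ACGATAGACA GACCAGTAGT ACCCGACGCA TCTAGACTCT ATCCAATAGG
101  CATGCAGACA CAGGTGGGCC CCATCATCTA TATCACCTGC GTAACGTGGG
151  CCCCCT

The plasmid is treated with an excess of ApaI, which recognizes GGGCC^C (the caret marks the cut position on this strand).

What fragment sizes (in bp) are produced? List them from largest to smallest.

124, 32 bp

ApaI sites (GGGCCC) start at positions 116, 148.
ApaI cuts after base 5 of each site (before the last base), so after positions 120, 152.
Circular molecule, 2 cuts → 2 fragments:
  121–152 → 32 bp
  153–156 then 1–120 → 4 + 120 = 124 bp
Sorted largest to smallest: 124, 32 bp.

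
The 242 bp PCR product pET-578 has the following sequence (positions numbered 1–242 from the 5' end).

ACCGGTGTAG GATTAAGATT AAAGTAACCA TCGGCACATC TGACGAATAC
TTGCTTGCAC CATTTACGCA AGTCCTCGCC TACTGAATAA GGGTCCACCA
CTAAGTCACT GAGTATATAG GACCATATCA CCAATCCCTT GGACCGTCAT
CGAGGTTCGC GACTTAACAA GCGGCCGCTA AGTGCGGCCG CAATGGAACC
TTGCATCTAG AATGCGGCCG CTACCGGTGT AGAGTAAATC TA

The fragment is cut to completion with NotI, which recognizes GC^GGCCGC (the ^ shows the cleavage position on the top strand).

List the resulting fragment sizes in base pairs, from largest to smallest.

NotI sites (GCGGCCGC) start at positions 171, 184, 214.
NotI cuts after base 2 of each site, so after positions 172, 185, 215.
Linear molecule, 3 cuts → 4 fragments:
  1–172 → 172 bp
  173–185 → 13 bp
  186–215 → 30 bp
  216–242 → 27 bp
Sorted largest to smallest: 172, 30, 27, 13 bp.

172, 30, 27, 13 bp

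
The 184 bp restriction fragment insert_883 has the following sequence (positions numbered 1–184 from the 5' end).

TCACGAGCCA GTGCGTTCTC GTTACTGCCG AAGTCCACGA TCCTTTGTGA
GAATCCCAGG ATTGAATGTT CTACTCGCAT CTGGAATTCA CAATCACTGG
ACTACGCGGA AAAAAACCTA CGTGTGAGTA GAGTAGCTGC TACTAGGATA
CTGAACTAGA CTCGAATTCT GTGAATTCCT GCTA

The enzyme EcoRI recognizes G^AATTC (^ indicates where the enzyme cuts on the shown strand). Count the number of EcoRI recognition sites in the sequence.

GAATTC occurs starting at positions 84, 164, 173.
EcoRI cuts at 3 sites.

3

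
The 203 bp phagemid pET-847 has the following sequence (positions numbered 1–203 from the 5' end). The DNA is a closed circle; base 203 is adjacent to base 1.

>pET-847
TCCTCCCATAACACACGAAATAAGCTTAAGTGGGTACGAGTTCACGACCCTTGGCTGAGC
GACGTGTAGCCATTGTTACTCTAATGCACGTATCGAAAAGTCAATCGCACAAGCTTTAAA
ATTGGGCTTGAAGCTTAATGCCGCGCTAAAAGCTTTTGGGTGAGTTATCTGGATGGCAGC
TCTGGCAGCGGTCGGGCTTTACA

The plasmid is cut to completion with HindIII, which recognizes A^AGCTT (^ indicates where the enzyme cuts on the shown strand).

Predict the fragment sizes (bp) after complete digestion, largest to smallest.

HindIII sites (AAGCTT) start at positions 22, 111, 131, 150.
HindIII cuts after the first base of each site, so after positions 22, 111, 131, 150.
Circular molecule, 4 cuts → 4 fragments:
  23–111 → 89 bp
  112–131 → 20 bp
  132–150 → 19 bp
  151–203 then 1–22 → 53 + 22 = 75 bp
Sorted largest to smallest: 89, 75, 20, 19 bp.

89, 75, 20, 19 bp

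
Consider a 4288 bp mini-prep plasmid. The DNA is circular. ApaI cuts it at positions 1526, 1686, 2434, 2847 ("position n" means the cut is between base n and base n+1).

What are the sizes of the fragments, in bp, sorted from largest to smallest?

Circular molecule, 4 cuts → 4 fragments:
  1686 − 1526 = 160 bp
  2434 − 1686 = 748 bp
  2847 − 2434 = 413 bp
  wrap: 4288 − 2847 + 1526 = 2967 bp
Sorted largest to smallest: 2967, 748, 413, 160 bp.

2967, 748, 413, 160 bp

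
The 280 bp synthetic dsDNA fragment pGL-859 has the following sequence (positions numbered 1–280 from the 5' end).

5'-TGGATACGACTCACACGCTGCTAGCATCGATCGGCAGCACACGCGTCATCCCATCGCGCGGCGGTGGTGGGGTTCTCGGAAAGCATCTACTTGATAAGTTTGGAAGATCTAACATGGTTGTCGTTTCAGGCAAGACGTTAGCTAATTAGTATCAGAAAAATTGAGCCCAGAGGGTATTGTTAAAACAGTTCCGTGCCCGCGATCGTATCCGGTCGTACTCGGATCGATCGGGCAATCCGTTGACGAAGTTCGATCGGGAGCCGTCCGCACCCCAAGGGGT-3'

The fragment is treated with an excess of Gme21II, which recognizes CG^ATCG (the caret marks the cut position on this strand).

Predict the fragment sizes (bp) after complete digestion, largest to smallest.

Gme21II sites (CGATCG) start at positions 28, 200, 225, 251.
Gme21II cuts after base 2 of each site, so after positions 29, 201, 226, 252.
Linear molecule, 4 cuts → 5 fragments:
  1–29 → 29 bp
  30–201 → 172 bp
  202–226 → 25 bp
  227–252 → 26 bp
  253–280 → 28 bp
Sorted largest to smallest: 172, 29, 28, 26, 25 bp.

172, 29, 28, 26, 25 bp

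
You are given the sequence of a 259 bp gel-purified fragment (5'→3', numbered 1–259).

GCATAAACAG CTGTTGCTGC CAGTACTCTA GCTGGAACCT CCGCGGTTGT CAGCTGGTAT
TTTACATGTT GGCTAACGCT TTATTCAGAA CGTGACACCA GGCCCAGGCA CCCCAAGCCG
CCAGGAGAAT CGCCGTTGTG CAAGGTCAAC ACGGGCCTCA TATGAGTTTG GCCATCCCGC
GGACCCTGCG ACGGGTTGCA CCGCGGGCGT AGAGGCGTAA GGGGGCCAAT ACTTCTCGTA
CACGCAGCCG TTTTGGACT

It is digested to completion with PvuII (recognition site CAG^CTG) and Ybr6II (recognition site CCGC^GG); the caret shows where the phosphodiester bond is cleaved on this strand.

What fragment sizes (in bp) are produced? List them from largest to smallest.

127, 55, 34, 24, 10, 9 bp

PvuII sites (CAGCTG) start at positions 8, 51.
PvuII cuts after base 3 of each site, so after positions 10, 53.
Ybr6II sites (CCGCGG) start at positions 41, 177, 201.
Ybr6II cuts after base 4 of each site, so after positions 44, 180, 204.
Combined cut positions: 10, 44, 53, 180, 204.
Linear molecule, 5 cuts → 6 fragments:
  1–10 → 10 bp
  11–44 → 34 bp
  45–53 → 9 bp
  54–180 → 127 bp
  181–204 → 24 bp
  205–259 → 55 bp
Sorted largest to smallest: 127, 55, 34, 24, 10, 9 bp.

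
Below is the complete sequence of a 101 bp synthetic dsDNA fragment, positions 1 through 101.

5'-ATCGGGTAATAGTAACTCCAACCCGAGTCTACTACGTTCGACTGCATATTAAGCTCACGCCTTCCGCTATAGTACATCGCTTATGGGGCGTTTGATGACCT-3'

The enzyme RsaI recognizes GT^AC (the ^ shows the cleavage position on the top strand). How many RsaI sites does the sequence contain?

GTAC occurs starting at position 72.
RsaI cuts at 1 site.

1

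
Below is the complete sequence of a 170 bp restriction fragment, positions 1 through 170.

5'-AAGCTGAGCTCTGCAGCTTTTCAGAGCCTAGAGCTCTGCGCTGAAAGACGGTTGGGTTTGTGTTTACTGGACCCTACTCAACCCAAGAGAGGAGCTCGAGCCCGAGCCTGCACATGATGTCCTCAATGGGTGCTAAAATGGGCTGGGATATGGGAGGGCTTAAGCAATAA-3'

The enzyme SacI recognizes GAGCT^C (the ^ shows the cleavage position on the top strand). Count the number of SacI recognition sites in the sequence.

3

GAGCTC occurs starting at positions 6, 31, 92.
SacI cuts at 3 sites.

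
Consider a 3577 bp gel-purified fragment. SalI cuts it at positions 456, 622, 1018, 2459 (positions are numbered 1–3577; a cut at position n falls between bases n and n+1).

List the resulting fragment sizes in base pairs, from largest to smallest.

Linear molecule, 4 cuts → 5 fragments:
  456 − 0 = 456 bp
  622 − 456 = 166 bp
  1018 − 622 = 396 bp
  2459 − 1018 = 1441 bp
  3577 − 2459 = 1118 bp
Sorted largest to smallest: 1441, 1118, 456, 396, 166 bp.

1441, 1118, 456, 396, 166 bp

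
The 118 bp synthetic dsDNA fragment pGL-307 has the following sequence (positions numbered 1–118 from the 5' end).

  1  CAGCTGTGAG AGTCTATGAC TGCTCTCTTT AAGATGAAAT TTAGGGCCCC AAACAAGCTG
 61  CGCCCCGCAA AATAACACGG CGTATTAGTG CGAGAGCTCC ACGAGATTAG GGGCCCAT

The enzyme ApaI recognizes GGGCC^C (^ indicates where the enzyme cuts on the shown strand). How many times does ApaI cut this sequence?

2

GGGCCC occurs starting at positions 44, 111.
ApaI cuts at 2 sites.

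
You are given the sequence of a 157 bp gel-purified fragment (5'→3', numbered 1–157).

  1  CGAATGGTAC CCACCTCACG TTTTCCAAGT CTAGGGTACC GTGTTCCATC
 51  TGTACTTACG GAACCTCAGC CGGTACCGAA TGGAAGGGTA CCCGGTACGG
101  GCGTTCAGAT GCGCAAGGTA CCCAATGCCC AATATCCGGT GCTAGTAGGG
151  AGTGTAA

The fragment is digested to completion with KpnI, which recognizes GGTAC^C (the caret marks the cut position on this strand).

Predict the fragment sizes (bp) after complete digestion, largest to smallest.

KpnI sites (GGTACC) start at positions 6, 35, 72, 87, 117.
KpnI cuts after base 5 of each site (before the last base), so after positions 10, 39, 76, 91, 121.
Linear molecule, 5 cuts → 6 fragments:
  1–10 → 10 bp
  11–39 → 29 bp
  40–76 → 37 bp
  77–91 → 15 bp
  92–121 → 30 bp
  122–157 → 36 bp
Sorted largest to smallest: 37, 36, 30, 29, 15, 10 bp.

37, 36, 30, 29, 15, 10 bp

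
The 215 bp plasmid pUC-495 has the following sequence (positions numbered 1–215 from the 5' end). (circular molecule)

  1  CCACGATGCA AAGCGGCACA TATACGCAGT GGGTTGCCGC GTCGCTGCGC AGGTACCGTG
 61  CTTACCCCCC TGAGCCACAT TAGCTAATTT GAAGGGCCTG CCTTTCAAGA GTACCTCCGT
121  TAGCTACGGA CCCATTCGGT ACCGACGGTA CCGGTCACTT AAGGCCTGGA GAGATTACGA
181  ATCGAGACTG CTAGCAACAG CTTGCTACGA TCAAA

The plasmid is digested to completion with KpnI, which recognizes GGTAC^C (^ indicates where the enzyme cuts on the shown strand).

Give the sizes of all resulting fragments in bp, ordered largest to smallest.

120, 86, 9 bp

KpnI sites (GGTACC) start at positions 52, 138, 147.
KpnI cuts after base 5 of each site (before the last base), so after positions 56, 142, 151.
Circular molecule, 3 cuts → 3 fragments:
  57–142 → 86 bp
  143–151 → 9 bp
  152–215 then 1–56 → 64 + 56 = 120 bp
Sorted largest to smallest: 120, 86, 9 bp.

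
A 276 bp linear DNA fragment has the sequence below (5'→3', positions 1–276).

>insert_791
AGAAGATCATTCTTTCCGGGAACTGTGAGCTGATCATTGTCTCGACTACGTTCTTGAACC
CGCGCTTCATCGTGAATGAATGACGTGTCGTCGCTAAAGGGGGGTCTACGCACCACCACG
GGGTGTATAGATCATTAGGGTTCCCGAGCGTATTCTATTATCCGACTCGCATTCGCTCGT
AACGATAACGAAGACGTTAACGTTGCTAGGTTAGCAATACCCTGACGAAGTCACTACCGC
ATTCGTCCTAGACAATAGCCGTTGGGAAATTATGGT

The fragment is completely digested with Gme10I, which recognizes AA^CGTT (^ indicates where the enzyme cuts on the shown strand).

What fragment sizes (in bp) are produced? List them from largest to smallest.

The Gme10I site (AACGTT) starts at position 199.
Gme10I cuts after base 2 of each site, so after position 200.
Linear molecule, 1 cut → 2 fragments:
  1–200 → 200 bp
  201–276 → 76 bp
Sorted largest to smallest: 200, 76 bp.

200, 76 bp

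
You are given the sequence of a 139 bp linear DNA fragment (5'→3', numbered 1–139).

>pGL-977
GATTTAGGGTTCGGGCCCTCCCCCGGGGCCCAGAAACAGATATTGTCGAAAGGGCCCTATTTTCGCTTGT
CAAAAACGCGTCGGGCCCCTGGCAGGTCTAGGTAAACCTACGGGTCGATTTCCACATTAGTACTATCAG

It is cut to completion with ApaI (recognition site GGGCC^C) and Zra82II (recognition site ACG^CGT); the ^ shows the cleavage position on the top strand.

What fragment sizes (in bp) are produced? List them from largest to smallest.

ApaI sites (GGGCCC) start at positions 13, 26, 52, 83.
ApaI cuts after base 5 of each site (before the last base), so after positions 17, 30, 56, 87.
The Zra82II site (ACGCGT) starts at position 76.
Zra82II cuts after base 3 of each site, so after position 78.
Combined cut positions: 17, 30, 56, 78, 87.
Linear molecule, 5 cuts → 6 fragments:
  1–17 → 17 bp
  18–30 → 13 bp
  31–56 → 26 bp
  57–78 → 22 bp
  79–87 → 9 bp
  88–139 → 52 bp
Sorted largest to smallest: 52, 26, 22, 17, 13, 9 bp.

52, 26, 22, 17, 13, 9 bp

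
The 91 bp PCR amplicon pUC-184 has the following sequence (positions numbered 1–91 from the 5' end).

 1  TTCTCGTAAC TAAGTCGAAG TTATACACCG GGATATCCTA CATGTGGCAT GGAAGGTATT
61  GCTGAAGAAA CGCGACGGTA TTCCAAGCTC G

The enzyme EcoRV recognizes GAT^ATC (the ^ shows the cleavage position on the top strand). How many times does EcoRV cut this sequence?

1

GATATC occurs starting at position 32.
EcoRV cuts at 1 site.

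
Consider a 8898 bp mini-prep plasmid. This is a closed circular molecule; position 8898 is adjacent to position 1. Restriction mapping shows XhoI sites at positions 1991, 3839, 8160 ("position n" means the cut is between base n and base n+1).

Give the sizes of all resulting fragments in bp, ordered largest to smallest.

Circular molecule, 3 cuts → 3 fragments:
  3839 − 1991 = 1848 bp
  8160 − 3839 = 4321 bp
  wrap: 8898 − 8160 + 1991 = 2729 bp
Sorted largest to smallest: 4321, 2729, 1848 bp.

4321, 2729, 1848 bp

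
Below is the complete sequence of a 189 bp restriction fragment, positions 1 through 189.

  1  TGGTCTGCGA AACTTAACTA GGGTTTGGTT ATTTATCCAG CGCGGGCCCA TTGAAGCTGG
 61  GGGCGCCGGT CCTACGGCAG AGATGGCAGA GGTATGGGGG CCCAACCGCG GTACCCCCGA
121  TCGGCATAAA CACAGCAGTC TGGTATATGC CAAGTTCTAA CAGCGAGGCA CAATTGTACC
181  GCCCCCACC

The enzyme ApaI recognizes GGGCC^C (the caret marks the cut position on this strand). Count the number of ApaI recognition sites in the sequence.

GGGCCC occurs starting at positions 44, 98.
ApaI cuts at 2 sites.

2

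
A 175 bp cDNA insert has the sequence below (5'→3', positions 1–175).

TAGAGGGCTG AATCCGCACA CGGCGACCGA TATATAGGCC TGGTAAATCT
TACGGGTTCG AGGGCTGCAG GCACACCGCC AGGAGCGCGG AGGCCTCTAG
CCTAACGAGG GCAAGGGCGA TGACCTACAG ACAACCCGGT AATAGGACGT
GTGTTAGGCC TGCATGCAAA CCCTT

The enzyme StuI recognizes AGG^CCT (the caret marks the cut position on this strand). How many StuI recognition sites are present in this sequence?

3

AGGCCT occurs starting at positions 36, 91, 156.
StuI cuts at 3 sites.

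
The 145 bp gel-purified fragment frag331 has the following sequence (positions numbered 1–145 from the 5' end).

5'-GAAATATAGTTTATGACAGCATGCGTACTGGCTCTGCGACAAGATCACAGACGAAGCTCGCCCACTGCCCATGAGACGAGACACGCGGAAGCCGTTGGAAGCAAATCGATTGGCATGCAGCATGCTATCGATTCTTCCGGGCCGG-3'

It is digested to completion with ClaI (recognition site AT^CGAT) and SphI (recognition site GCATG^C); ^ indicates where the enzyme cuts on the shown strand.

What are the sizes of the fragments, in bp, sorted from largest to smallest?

ClaI sites (ATCGAT) start at positions 105, 127.
ClaI cuts after base 2 of each site, so after positions 106, 128.
SphI sites (GCATGC) start at positions 19, 113, 120.
SphI cuts after base 5 of each site (before the last base), so after positions 23, 117, 124.
Combined cut positions: 23, 106, 117, 124, 128.
Linear molecule, 5 cuts → 6 fragments:
  1–23 → 23 bp
  24–106 → 83 bp
  107–117 → 11 bp
  118–124 → 7 bp
  125–128 → 4 bp
  129–145 → 17 bp
Sorted largest to smallest: 83, 23, 17, 11, 7, 4 bp.

83, 23, 17, 11, 7, 4 bp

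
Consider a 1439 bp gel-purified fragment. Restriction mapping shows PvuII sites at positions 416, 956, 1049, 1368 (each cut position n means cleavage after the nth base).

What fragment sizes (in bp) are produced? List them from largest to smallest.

540, 416, 319, 93, 71 bp

Linear molecule, 4 cuts → 5 fragments:
  416 − 0 = 416 bp
  956 − 416 = 540 bp
  1049 − 956 = 93 bp
  1368 − 1049 = 319 bp
  1439 − 1368 = 71 bp
Sorted largest to smallest: 540, 416, 319, 93, 71 bp.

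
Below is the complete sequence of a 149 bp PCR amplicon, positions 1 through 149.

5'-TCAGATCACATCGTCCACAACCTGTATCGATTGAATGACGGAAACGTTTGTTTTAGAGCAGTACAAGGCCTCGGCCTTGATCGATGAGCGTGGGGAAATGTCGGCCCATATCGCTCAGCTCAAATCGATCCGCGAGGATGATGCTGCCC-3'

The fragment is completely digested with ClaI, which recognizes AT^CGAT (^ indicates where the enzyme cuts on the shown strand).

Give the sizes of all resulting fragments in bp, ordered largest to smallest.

ClaI sites (ATCGAT) start at positions 26, 80, 124.
ClaI cuts after base 2 of each site, so after positions 27, 81, 125.
Linear molecule, 3 cuts → 4 fragments:
  1–27 → 27 bp
  28–81 → 54 bp
  82–125 → 44 bp
  126–149 → 24 bp
Sorted largest to smallest: 54, 44, 27, 24 bp.

54, 44, 27, 24 bp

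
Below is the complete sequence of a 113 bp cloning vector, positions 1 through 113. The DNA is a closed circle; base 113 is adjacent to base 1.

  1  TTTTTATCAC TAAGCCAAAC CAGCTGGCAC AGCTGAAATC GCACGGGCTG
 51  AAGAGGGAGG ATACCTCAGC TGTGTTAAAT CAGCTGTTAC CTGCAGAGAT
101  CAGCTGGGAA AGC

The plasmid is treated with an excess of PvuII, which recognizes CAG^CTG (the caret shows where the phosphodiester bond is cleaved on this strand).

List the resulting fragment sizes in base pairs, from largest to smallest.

37, 33, 20, 14, 9 bp

PvuII sites (CAGCTG) start at positions 21, 30, 67, 81, 101.
PvuII cuts after base 3 of each site, so after positions 23, 32, 69, 83, 103.
Circular molecule, 5 cuts → 5 fragments:
  24–32 → 9 bp
  33–69 → 37 bp
  70–83 → 14 bp
  84–103 → 20 bp
  104–113 then 1–23 → 10 + 23 = 33 bp
Sorted largest to smallest: 37, 33, 20, 14, 9 bp.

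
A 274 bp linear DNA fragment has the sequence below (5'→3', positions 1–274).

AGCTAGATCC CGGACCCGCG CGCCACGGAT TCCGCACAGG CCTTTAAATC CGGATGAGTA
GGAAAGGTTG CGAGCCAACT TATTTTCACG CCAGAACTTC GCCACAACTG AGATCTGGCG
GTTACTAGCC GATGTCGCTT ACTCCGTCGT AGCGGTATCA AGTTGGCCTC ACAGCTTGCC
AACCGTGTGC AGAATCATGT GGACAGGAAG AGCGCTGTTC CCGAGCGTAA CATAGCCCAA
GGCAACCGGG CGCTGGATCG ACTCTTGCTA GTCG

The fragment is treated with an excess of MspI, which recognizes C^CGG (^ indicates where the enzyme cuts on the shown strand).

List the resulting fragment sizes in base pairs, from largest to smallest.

MspI sites (CCGG) start at positions 10, 50, 246.
MspI cuts after the first base of each site, so after positions 10, 50, 246.
Linear molecule, 3 cuts → 4 fragments:
  1–10 → 10 bp
  11–50 → 40 bp
  51–246 → 196 bp
  247–274 → 28 bp
Sorted largest to smallest: 196, 40, 28, 10 bp.

196, 40, 28, 10 bp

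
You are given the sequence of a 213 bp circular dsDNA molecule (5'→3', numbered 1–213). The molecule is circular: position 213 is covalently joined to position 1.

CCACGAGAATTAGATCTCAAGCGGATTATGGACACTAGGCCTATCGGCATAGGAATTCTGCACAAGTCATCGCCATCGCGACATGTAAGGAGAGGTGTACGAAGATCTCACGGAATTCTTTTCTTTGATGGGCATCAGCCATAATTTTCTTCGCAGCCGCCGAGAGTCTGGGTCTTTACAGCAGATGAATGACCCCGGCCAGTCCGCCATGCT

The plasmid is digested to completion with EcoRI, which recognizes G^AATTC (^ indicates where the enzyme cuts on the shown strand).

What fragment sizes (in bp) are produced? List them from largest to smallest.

153, 60 bp

EcoRI sites (GAATTC) start at positions 53, 113.
EcoRI cuts after the first base of each site, so after positions 53, 113.
Circular molecule, 2 cuts → 2 fragments:
  54–113 → 60 bp
  114–213 then 1–53 → 100 + 53 = 153 bp
Sorted largest to smallest: 153, 60 bp.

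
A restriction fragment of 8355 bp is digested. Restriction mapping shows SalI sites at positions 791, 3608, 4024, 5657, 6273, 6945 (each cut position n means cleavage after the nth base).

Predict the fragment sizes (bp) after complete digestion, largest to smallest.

Linear molecule, 6 cuts → 7 fragments:
  791 − 0 = 791 bp
  3608 − 791 = 2817 bp
  4024 − 3608 = 416 bp
  5657 − 4024 = 1633 bp
  6273 − 5657 = 616 bp
  6945 − 6273 = 672 bp
  8355 − 6945 = 1410 bp
Sorted largest to smallest: 2817, 1633, 1410, 791, 672, 616, 416 bp.

2817, 1633, 1410, 791, 672, 616, 416 bp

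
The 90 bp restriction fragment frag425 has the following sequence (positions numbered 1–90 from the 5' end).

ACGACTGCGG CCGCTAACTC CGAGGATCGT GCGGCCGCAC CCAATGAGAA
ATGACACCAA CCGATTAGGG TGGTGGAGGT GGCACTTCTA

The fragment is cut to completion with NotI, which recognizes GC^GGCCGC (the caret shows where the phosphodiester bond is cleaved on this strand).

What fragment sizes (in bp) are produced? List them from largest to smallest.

NotI sites (GCGGCCGC) start at positions 7, 31.
NotI cuts after base 2 of each site, so after positions 8, 32.
Linear molecule, 2 cuts → 3 fragments:
  1–8 → 8 bp
  9–32 → 24 bp
  33–90 → 58 bp
Sorted largest to smallest: 58, 24, 8 bp.

58, 24, 8 bp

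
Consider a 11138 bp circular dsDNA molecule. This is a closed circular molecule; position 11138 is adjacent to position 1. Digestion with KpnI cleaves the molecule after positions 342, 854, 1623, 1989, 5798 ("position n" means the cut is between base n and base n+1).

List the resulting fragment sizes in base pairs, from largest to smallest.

Circular molecule, 5 cuts → 5 fragments:
  854 − 342 = 512 bp
  1623 − 854 = 769 bp
  1989 − 1623 = 366 bp
  5798 − 1989 = 3809 bp
  wrap: 11138 − 5798 + 342 = 5682 bp
Sorted largest to smallest: 5682, 3809, 769, 512, 366 bp.

5682, 3809, 769, 512, 366 bp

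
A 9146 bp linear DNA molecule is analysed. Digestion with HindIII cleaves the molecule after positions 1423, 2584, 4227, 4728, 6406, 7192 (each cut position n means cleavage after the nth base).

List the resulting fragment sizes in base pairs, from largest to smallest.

Linear molecule, 6 cuts → 7 fragments:
  1423 − 0 = 1423 bp
  2584 − 1423 = 1161 bp
  4227 − 2584 = 1643 bp
  4728 − 4227 = 501 bp
  6406 − 4728 = 1678 bp
  7192 − 6406 = 786 bp
  9146 − 7192 = 1954 bp
Sorted largest to smallest: 1954, 1678, 1643, 1423, 1161, 786, 501 bp.

1954, 1678, 1643, 1423, 1161, 786, 501 bp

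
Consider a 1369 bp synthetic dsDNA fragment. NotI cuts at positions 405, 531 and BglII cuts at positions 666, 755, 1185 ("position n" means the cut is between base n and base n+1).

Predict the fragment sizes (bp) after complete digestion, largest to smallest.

430, 405, 184, 135, 126, 89 bp

Combined cut positions (sorted): 405, 531, 666, 755, 1185.
Linear molecule, 5 cuts → 6 fragments:
  405 − 0 = 405 bp
  531 − 405 = 126 bp
  666 − 531 = 135 bp
  755 − 666 = 89 bp
  1185 − 755 = 430 bp
  1369 − 1185 = 184 bp
Sorted largest to smallest: 430, 405, 184, 135, 126, 89 bp.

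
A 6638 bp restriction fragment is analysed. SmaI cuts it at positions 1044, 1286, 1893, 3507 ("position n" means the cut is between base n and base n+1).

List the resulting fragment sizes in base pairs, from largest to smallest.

3131, 1614, 1044, 607, 242 bp

Linear molecule, 4 cuts → 5 fragments:
  1044 − 0 = 1044 bp
  1286 − 1044 = 242 bp
  1893 − 1286 = 607 bp
  3507 − 1893 = 1614 bp
  6638 − 3507 = 3131 bp
Sorted largest to smallest: 3131, 1614, 1044, 607, 242 bp.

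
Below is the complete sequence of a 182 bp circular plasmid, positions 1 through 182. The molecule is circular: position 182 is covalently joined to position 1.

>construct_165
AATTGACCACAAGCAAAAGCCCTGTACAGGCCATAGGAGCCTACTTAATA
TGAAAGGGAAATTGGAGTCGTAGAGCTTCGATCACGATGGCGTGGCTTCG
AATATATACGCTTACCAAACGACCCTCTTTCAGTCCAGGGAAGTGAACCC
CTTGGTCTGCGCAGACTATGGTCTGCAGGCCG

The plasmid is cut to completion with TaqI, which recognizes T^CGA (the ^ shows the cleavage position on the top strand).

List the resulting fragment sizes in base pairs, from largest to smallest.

TaqI sites (TCGA) start at positions 78, 98.
TaqI cuts after the first base of each site, so after positions 78, 98.
Circular molecule, 2 cuts → 2 fragments:
  79–98 → 20 bp
  99–182 then 1–78 → 84 + 78 = 162 bp
Sorted largest to smallest: 162, 20 bp.

162, 20 bp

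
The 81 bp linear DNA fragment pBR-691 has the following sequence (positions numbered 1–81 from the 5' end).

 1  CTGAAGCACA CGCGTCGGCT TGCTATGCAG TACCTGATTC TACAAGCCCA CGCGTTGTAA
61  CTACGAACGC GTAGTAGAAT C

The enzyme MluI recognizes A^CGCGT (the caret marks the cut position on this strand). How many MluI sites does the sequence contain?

ACGCGT occurs starting at positions 10, 50, 67.
MluI cuts at 3 sites.

3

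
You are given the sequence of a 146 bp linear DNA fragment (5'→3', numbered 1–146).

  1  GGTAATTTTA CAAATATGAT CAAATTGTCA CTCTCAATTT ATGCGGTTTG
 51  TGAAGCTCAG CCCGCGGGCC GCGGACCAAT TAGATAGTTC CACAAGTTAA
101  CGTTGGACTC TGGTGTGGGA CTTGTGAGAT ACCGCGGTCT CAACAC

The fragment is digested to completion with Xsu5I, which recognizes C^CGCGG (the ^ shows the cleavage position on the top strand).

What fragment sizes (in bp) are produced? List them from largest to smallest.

63, 62, 14, 7 bp

Xsu5I sites (CCGCGG) start at positions 62, 69, 132.
Xsu5I cuts after the first base of each site, so after positions 62, 69, 132.
Linear molecule, 3 cuts → 4 fragments:
  1–62 → 62 bp
  63–69 → 7 bp
  70–132 → 63 bp
  133–146 → 14 bp
Sorted largest to smallest: 63, 62, 14, 7 bp.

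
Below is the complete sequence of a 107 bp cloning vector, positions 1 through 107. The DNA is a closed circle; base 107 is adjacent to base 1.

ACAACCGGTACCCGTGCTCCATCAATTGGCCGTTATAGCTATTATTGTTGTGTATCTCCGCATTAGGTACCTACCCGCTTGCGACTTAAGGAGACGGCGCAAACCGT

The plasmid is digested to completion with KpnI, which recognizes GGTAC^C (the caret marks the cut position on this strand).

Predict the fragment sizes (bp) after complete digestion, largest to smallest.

KpnI sites (GGTACC) start at positions 7, 66.
KpnI cuts after base 5 of each site (before the last base), so after positions 11, 70.
Circular molecule, 2 cuts → 2 fragments:
  12–70 → 59 bp
  71–107 then 1–11 → 37 + 11 = 48 bp
Sorted largest to smallest: 59, 48 bp.

59, 48 bp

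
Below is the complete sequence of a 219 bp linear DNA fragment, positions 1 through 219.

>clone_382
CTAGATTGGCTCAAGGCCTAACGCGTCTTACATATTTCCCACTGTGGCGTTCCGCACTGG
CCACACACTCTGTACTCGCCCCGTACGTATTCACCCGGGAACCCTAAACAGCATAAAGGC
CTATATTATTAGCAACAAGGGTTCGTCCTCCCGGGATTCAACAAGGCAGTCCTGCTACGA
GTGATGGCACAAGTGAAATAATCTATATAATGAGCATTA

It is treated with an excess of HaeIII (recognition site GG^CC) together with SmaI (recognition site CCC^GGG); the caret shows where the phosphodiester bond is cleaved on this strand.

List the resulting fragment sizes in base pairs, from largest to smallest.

HaeIII sites (GGCC) start at positions 15, 59, 118.
HaeIII cuts after base 2 of each site, so after positions 16, 60, 119.
SmaI sites (CCCGGG) start at positions 94, 150.
SmaI cuts after base 3 of each site, so after positions 96, 152.
Combined cut positions: 16, 60, 96, 119, 152.
Linear molecule, 5 cuts → 6 fragments:
  1–16 → 16 bp
  17–60 → 44 bp
  61–96 → 36 bp
  97–119 → 23 bp
  120–152 → 33 bp
  153–219 → 67 bp
Sorted largest to smallest: 67, 44, 36, 33, 23, 16 bp.

67, 44, 36, 33, 23, 16 bp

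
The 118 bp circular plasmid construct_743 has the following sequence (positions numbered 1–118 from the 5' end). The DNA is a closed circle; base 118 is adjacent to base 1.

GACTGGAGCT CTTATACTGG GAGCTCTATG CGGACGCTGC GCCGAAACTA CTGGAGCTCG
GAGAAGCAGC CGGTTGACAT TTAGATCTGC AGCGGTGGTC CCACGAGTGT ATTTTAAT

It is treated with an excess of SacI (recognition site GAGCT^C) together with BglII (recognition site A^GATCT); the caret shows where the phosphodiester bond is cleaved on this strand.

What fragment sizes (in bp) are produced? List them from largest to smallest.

45, 33, 25, 15 bp

SacI sites (GAGCTC) start at positions 6, 21, 54.
SacI cuts after base 5 of each site (before the last base), so after positions 10, 25, 58.
The BglII site (AGATCT) starts at position 83.
BglII cuts after the first base of each site, so after position 83.
Combined cut positions: 10, 25, 58, 83.
Circular molecule, 4 cuts → 4 fragments:
  11–25 → 15 bp
  26–58 → 33 bp
  59–83 → 25 bp
  84–118 then 1–10 → 35 + 10 = 45 bp
Sorted largest to smallest: 45, 33, 25, 15 bp.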